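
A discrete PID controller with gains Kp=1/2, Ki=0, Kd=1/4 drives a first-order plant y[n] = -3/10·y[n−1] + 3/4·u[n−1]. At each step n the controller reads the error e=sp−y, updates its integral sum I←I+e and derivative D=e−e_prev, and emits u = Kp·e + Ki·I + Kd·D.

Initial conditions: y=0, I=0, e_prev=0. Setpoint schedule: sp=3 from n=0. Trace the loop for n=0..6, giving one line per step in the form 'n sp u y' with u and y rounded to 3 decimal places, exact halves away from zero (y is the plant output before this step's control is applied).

(exact arithmetic carried between steps; '≈' marks a value shown rounded to 6 d.p. or computed from one; I and e_prev carry over from the previous line; the table rounds u and y to 3 d.p., halves away from zero)
n=0: y=0, sp=3, e=sp−y=3; I=3, D=e−e_prev=3; u=1/2·3+0·3+1/4·3=2.25; next y=-3/10·0+3/4·2.25=1.6875
n=1: y=1.6875, sp=3, e=sp−y=1.3125; I=4.3125, D=e−e_prev=-1.6875; u=1/2·1.3125+0·4.3125+1/4·(-1.6875)=0.234375; next y=-3/10·1.6875+3/4·0.234375≈-0.330469
n=2: y≈-0.330469, sp=3, e=sp−y≈3.330469; I≈7.642969, D=e−e_prev≈2.017969; u=1/2·3.330469+0·7.642969+1/4·2.017969≈2.169727; next y=-3/10·(-0.330469)+3/4·2.169727≈1.726436
n=3: y≈1.726436, sp=3, e=sp−y≈1.273564; I≈8.916533, D=e−e_prev≈-2.056904; u=1/2·1.273564+0·8.916533+1/4·(-2.056904)≈0.122556; next y=-3/10·1.726436+3/4·0.122556≈-0.426014
n=4: y≈-0.426014, sp=3, e=sp−y≈3.426014; I≈12.342547, D=e−e_prev≈2.152449; u=1/2·3.426014+0·12.342547+1/4·2.152449≈2.251119; next y=-3/10·(-0.426014)+3/4·2.251119≈1.816143
n=5: y≈1.816143, sp=3, e=sp−y≈1.183857; I≈13.526403, D=e−e_prev≈-2.242157; u=1/2·1.183857+0·13.526403+1/4·(-2.242157)≈0.031389; next y=-3/10·1.816143+3/4·0.031389≈-0.521301
n=6: y≈-0.521301, sp=3, e=sp−y≈3.521301; I≈17.047705, D=e−e_prev≈2.337445; u=1/2·3.521301+0·17.047705+1/4·2.337445≈2.345012; next y=-3/10·(-0.521301)+3/4·2.345012≈1.915149

0 3 2.250 0.000
1 3 0.234 1.688
2 3 2.170 -0.330
3 3 0.123 1.726
4 3 2.251 -0.426
5 3 0.031 1.816
6 3 2.345 -0.521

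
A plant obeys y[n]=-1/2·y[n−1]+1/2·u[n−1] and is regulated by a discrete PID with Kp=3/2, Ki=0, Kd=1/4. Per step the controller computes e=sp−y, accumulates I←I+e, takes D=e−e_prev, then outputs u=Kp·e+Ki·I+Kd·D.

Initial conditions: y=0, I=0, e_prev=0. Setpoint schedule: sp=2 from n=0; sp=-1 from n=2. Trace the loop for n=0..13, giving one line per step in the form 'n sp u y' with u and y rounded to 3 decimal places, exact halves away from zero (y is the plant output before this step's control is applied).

0 2 3.500 0.000
1 2 -0.063 1.750
2 -1 -0.227 -0.906
3 -1 -2.321 0.340
4 -1 0.913 -1.331
5 -1 -3.796 1.122
6 -1 3.084 -2.459
7 -1 -6.965 2.771
8 -1 7.712 -4.868
9 -1 -13.725 6.290
10 -1 17.586 -10.008
11 -1 -28.146 13.797
12 -1 38.649 -20.971
13 -1 -58.911 29.810

(exact arithmetic carried between steps; '≈' marks a value shown rounded to 6 d.p. or computed from one; I and e_prev carry over from the previous line; the table rounds u and y to 3 d.p., halves away from zero)
n=0: y=0, sp=2, e=sp−y=2; I=2, D=e−e_prev=2; u=3/2·2+0·2+1/4·2=3.5; next y=-1/2·0+1/2·3.5=1.75
n=1: y=1.75, sp=2, e=sp−y=0.25; I=2.25, D=e−e_prev=-1.75; u=3/2·0.25+0·2.25+1/4·(-1.75)=-0.0625; next y=-1/2·1.75+1/2·(-0.0625)=-0.90625
n=2: y=-0.90625, sp=-1, e=sp−y=-0.09375; I=2.15625, D=e−e_prev=-0.34375; u=3/2·(-0.09375)+0·2.15625+1/4·(-0.34375)≈-0.226563; next y=-1/2·(-0.90625)+1/2·(-0.226563)≈0.339844
n=3: y≈0.339844, sp=-1, e=sp−y≈-1.339844; I≈0.816406, D=e−e_prev≈-1.246094; u=3/2·(-1.339844)+0·0.816406+1/4·(-1.246094)≈-2.321289; next y=-1/2·0.339844+1/2·(-2.321289)≈-1.330566
n=4: y≈-1.330566, sp=-1, e=sp−y≈0.330566; I≈1.146973, D=e−e_prev≈1.670410; u=3/2·0.330566+0·1.146973+1/4·1.670410≈0.913452; next y=-1/2·(-1.330566)+1/2·0.913452≈1.122009
n=5: y≈1.122009, sp=-1, e=sp−y≈-2.122009; I≈-0.975037, D=e−e_prev≈-2.452576; u=3/2·(-2.122009)+0·(-0.975037)+1/4·(-2.452576)≈-3.796158; next y=-1/2·1.122009+1/2·(-3.796158)≈-2.459084
n=6: y≈-2.459084, sp=-1, e=sp−y≈1.459084; I≈0.484047, D=e−e_prev≈3.581093; u=3/2·1.459084+0·0.484047+1/4·3.581093≈3.083899; next y=-1/2·(-2.459084)+1/2·3.083899≈2.771491
n=7: y≈2.771491, sp=-1, e=sp−y≈-3.771491; I≈-3.287444, D=e−e_prev≈-5.230575; u=3/2·(-3.771491)+0·(-3.287444)+1/4·(-5.230575)≈-6.964880; next y=-1/2·2.771491+1/2·(-6.964880)≈-4.868186
n=8: y≈-4.868186, sp=-1, e=sp−y≈3.868186; I≈0.580742, D=e−e_prev≈7.639677; u=3/2·3.868186+0·0.580742+1/4·7.639677≈7.712198; next y=-1/2·(-4.868186)+1/2·7.712198≈6.290192
n=9: y≈6.290192, sp=-1, e=sp−y≈-7.290192; I≈-6.709450, D=e−e_prev≈-11.158377; u=3/2·(-7.290192)+0·(-6.709450)+1/4·(-11.158377)≈-13.724882; next y=-1/2·6.290192+1/2·(-13.724882)≈-10.007537
n=10: y≈-10.007537, sp=-1, e=sp−y≈9.007537; I≈2.298087, D=e−e_prev≈16.297728; u=3/2·9.007537+0·2.298087+1/4·16.297728≈17.585737; next y=-1/2·(-10.007537)+1/2·17.585737≈13.796637
n=11: y≈13.796637, sp=-1, e=sp−y≈-14.796637; I≈-12.498550, D=e−e_prev≈-23.804174; u=3/2·(-14.796637)+0·(-12.498550)+1/4·(-23.804174)≈-28.145999; next y=-1/2·13.796637+1/2·(-28.145999)≈-20.971318
n=12: y≈-20.971318, sp=-1, e=sp−y≈19.971318; I≈7.472768, D=e−e_prev≈34.767955; u=3/2·19.971318+0·7.472768+1/4·34.767955≈38.648965; next y=-1/2·(-20.971318)+1/2·38.648965≈29.810142
n=13: y≈29.810142, sp=-1, e=sp−y≈-30.810142; I≈-23.337374, D=e−e_prev≈-50.781460; u=3/2·(-30.810142)+0·(-23.337374)+1/4·(-50.781460)≈-58.910577; next y=-1/2·29.810142+1/2·(-58.910577)≈-44.360360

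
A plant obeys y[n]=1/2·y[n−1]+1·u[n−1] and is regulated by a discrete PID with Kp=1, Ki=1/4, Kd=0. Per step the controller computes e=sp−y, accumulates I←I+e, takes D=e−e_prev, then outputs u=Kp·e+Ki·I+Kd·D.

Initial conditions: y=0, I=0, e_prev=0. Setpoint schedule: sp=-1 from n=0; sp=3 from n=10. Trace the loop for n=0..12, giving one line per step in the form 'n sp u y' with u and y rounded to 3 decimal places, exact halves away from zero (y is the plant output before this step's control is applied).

0 -1 -1.250 0.000
1 -1 0.063 -1.250
2 -1 -0.734 -0.563
3 -1 -0.277 -1.016
4 -1 -0.562 -0.785
5 -1 -0.404 -0.954
6 -1 -0.507 -0.881
7 -1 -0.454 -0.947
8 -1 -0.492 -0.927
9 -1 -0.475 -0.956
10 3 4.510 -0.953
11 3 -0.735 4.034
12 3 2.446 1.282

(exact arithmetic carried between steps; '≈' marks a value shown rounded to 6 d.p. or computed from one; I and e_prev carry over from the previous line; the table rounds u and y to 3 d.p., halves away from zero)
n=0: y=0, sp=-1, e=sp−y=-1; I=-1, D=e−e_prev=-1; u=1·(-1)+1/4·(-1)+0·(-1)=-1.25; next y=1/2·0+1·(-1.25)=-1.25
n=1: y=-1.25, sp=-1, e=sp−y=0.25; I=-0.75, D=e−e_prev=1.25; u=1·0.25+1/4·(-0.75)+0·1.25=0.0625; next y=1/2·(-1.25)+1·0.0625=-0.5625
n=2: y=-0.5625, sp=-1, e=sp−y=-0.4375; I=-1.1875, D=e−e_prev=-0.6875; u=1·(-0.4375)+1/4·(-1.1875)+0·(-0.6875)=-0.734375; next y=1/2·(-0.5625)+1·(-0.734375)=-1.015625
n=3: y=-1.015625, sp=-1, e=sp−y=0.015625; I=-1.171875, D=e−e_prev=0.453125; u=1·0.015625+1/4·(-1.171875)+0·0.453125≈-0.277344; next y=1/2·(-1.015625)+1·(-0.277344)≈-0.785156
n=4: y≈-0.785156, sp=-1, e=sp−y≈-0.214844; I≈-1.386719, D=e−e_prev≈-0.230469; u=1·(-0.214844)+1/4·(-1.386719)+0·(-0.230469)≈-0.561523; next y=1/2·(-0.785156)+1·(-0.561523)≈-0.954102
n=5: y≈-0.954102, sp=-1, e=sp−y≈-0.045898; I≈-1.432617, D=e−e_prev≈0.168945; u=1·(-0.045898)+1/4·(-1.432617)+0·0.168945≈-0.404053; next y=1/2·(-0.954102)+1·(-0.404053)≈-0.881104
n=6: y≈-0.881104, sp=-1, e=sp−y≈-0.118896; I≈-1.551514, D=e−e_prev≈-0.072998; u=1·(-0.118896)+1/4·(-1.551514)+0·(-0.072998)≈-0.506775; next y=1/2·(-0.881104)+1·(-0.506775)≈-0.947327
n=7: y≈-0.947327, sp=-1, e=sp−y≈-0.052673; I≈-1.604187, D=e−e_prev≈0.066223; u=1·(-0.052673)+1/4·(-1.604187)+0·0.066223≈-0.453720; next y=1/2·(-0.947327)+1·(-0.453720)≈-0.927383
n=8: y≈-0.927383, sp=-1, e=sp−y≈-0.072617; I≈-1.676804, D=e−e_prev≈-0.019943; u=1·(-0.072617)+1/4·(-1.676804)+0·(-0.019943)≈-0.491817; next y=1/2·(-0.927383)+1·(-0.491817)≈-0.955509
n=9: y≈-0.955509, sp=-1, e=sp−y≈-0.044491; I≈-1.721294, D=e−e_prev≈0.028126; u=1·(-0.044491)+1/4·(-1.721294)+0·0.028126≈-0.474814; next y=1/2·(-0.955509)+1·(-0.474814)≈-0.952569
n=10: y≈-0.952569, sp=3, e=sp−y≈3.952569; I≈2.231275, D=e−e_prev≈3.997060; u=1·3.952569+1/4·2.231275+0·3.997060≈4.510388; next y=1/2·(-0.952569)+1·4.510388≈4.034103
n=11: y≈4.034103, sp=3, e=sp−y≈-1.034103; I≈1.197171, D=e−e_prev≈-4.986672; u=1·(-1.034103)+1/4·1.197171+0·(-4.986672)≈-0.734810; next y=1/2·4.034103+1·(-0.734810)≈1.282241
n=12: y≈1.282241, sp=3, e=sp−y≈1.717759; I≈2.914930, D=e−e_prev≈2.751862; u=1·1.717759+1/4·2.914930+0·2.751862≈2.446491; next y=1/2·1.282241+1·2.446491≈3.087612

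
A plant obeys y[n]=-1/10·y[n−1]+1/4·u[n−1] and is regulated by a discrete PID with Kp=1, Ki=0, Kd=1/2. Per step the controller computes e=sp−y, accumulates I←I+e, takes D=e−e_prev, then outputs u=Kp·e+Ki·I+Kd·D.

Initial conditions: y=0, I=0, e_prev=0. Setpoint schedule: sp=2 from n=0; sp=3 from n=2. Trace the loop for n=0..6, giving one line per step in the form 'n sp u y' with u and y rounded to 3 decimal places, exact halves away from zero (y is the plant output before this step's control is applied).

(exact arithmetic carried between steps; '≈' marks a value shown rounded to 6 d.p. or computed from one; I and e_prev carry over from the previous line; the table rounds u and y to 3 d.p., halves away from zero)
n=0: y=0, sp=2, e=sp−y=2; I=2, D=e−e_prev=2; u=1·2+0·2+1/2·2=3; next y=-1/10·0+1/4·3=0.75
n=1: y=0.75, sp=2, e=sp−y=1.25; I=3.25, D=e−e_prev=-0.75; u=1·1.25+0·3.25+1/2·(-0.75)=0.875; next y=-1/10·0.75+1/4·0.875=0.14375
n=2: y=0.14375, sp=3, e=sp−y=2.85625; I=6.10625, D=e−e_prev=1.60625; u=1·2.85625+0·6.10625+1/2·1.60625=3.659375; next y=-1/10·0.14375+1/4·3.659375≈0.900469
n=3: y≈0.900469, sp=3, e=sp−y≈2.099531; I≈8.205781, D=e−e_prev≈-0.756719; u=1·2.099531+0·8.205781+1/2·(-0.756719)≈1.721172; next y=-1/10·0.900469+1/4·1.721172≈0.340246
n=4: y≈0.340246, sp=3, e=sp−y≈2.659754; I≈10.865535, D=e−e_prev≈0.560223; u=1·2.659754+0·10.865535+1/2·0.560223≈2.939865; next y=-1/10·0.340246+1/4·2.939865≈0.700942
n=5: y≈0.700942, sp=3, e=sp−y≈2.299058; I≈13.164593, D=e−e_prev≈-0.360696; u=1·2.299058+0·13.164593+1/2·(-0.360696)≈2.118710; next y=-1/10·0.700942+1/4·2.118710≈0.459583
n=6: y≈0.459583, sp=3, e=sp−y≈2.540417; I≈15.705010, D=e−e_prev≈0.241358; u=1·2.540417+0·15.705010+1/2·0.241358≈2.661096; next y=-1/10·0.459583+1/4·2.661096≈0.619316

0 2 3.000 0.000
1 2 0.875 0.750
2 3 3.659 0.144
3 3 1.721 0.900
4 3 2.940 0.340
5 3 2.119 0.701
6 3 2.661 0.460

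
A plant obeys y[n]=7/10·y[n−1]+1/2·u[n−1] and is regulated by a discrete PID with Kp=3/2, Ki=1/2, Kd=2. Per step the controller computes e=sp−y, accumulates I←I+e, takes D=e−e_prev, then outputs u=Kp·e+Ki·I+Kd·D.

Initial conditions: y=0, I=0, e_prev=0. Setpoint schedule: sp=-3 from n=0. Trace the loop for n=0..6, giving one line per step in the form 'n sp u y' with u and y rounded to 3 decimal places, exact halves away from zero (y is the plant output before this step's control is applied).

(exact arithmetic carried between steps; '≈' marks a value shown rounded to 6 d.p. or computed from one; I and e_prev carry over from the previous line; the table rounds u and y to 3 d.p., halves away from zero)
n=0: y=0, sp=-3, e=sp−y=-3; I=-3, D=e−e_prev=-3; u=3/2·(-3)+1/2·(-3)+2·(-3)=-12; next y=7/10·0+1/2·(-12)=-6
n=1: y=-6, sp=-3, e=sp−y=3; I=0, D=e−e_prev=6; u=3/2·3+1/2·0+2·6=16.5; next y=7/10·(-6)+1/2·16.5=4.05
n=2: y=4.05, sp=-3, e=sp−y=-7.05; I=-7.05, D=e−e_prev=-10.05; u=3/2·(-7.05)+1/2·(-7.05)+2·(-10.05)=-34.2; next y=7/10·4.05+1/2·(-34.2)=-14.265
n=3: y=-14.265, sp=-3, e=sp−y=11.265; I=4.215, D=e−e_prev=18.315; u=3/2·11.265+1/2·4.215+2·18.315=55.635; next y=7/10·(-14.265)+1/2·55.635=17.832
n=4: y=17.832, sp=-3, e=sp−y=-20.832; I=-16.617, D=e−e_prev=-32.097; u=3/2·(-20.832)+1/2·(-16.617)+2·(-32.097)=-103.7505; next y=7/10·17.832+1/2·(-103.7505)=-39.39285
n=5: y=-39.39285, sp=-3, e=sp−y=36.39285; I=19.77585, D=e−e_prev=57.22485; u=3/2·36.39285+1/2·19.77585+2·57.22485=178.9269; next y=7/10·(-39.39285)+1/2·178.9269=61.888455
n=6: y=61.888455, sp=-3, e=sp−y=-64.888455; I=-45.112605, D=e−e_prev=-101.281305; u=3/2·(-64.888455)+1/2·(-45.112605)+2·(-101.281305)=-322.451595; next y=7/10·61.888455+1/2·(-322.451595)=-117.903879

0 -3 -12.000 0.000
1 -3 16.500 -6.000
2 -3 -34.200 4.050
3 -3 55.635 -14.265
4 -3 -103.751 17.832
5 -3 178.927 -39.393
6 -3 -322.452 61.888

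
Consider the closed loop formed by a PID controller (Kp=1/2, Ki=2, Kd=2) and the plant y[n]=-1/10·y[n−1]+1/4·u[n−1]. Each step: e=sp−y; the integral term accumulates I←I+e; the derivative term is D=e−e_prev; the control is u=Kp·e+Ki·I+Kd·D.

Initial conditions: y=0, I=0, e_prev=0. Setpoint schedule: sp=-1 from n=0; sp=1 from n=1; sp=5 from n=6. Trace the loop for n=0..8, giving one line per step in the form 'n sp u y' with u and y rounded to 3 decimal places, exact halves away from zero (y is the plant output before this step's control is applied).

0 -1 -4.500 0.000
1 1 9.563 -1.125
2 1 -8.764 2.503
3 1 17.736 -2.441
4 1 -17.308 4.678
5 1 32.203 -4.795
6 5 -17.116 8.530
7 5 55.953 -5.132
8 5 -39.458 14.502

(exact arithmetic carried between steps; '≈' marks a value shown rounded to 6 d.p. or computed from one; I and e_prev carry over from the previous line; the table rounds u and y to 3 d.p., halves away from zero)
n=0: y=0, sp=-1, e=sp−y=-1; I=-1, D=e−e_prev=-1; u=1/2·(-1)+2·(-1)+2·(-1)=-4.5; next y=-1/10·0+1/4·(-4.5)=-1.125
n=1: y=-1.125, sp=1, e=sp−y=2.125; I=1.125, D=e−e_prev=3.125; u=1/2·2.125+2·1.125+2·3.125=9.5625; next y=-1/10·(-1.125)+1/4·9.5625=2.503125
n=2: y=2.503125, sp=1, e=sp−y=-1.503125; I=-0.378125, D=e−e_prev=-3.628125; u=1/2·(-1.503125)+2·(-0.378125)+2·(-3.628125)≈-8.764063; next y=-1/10·2.503125+1/4·(-8.764063)≈-2.441328
n=3: y≈-2.441328, sp=1, e=sp−y≈3.441328; I≈3.063203, D=e−e_prev≈4.944453; u=1/2·3.441328+2·3.063203+2·4.944453≈17.735977; next y=-1/10·(-2.441328)+1/4·17.735977≈4.678127
n=4: y≈4.678127, sp=1, e=sp−y≈-3.678127; I≈-0.614924, D=e−e_prev≈-7.119455; u=1/2·(-3.678127)+2·(-0.614924)+2·(-7.119455)≈-17.307821; next y=-1/10·4.678127+1/4·(-17.307821)≈-4.794768
n=5: y≈-4.794768, sp=1, e=sp−y≈5.794768; I≈5.179844, D=e−e_prev≈9.472895; u=1/2·5.794768+2·5.179844+2·9.472895≈32.202862; next y=-1/10·(-4.794768)+1/4·32.202862≈8.530192
n=6: y≈8.530192, sp=5, e=sp−y≈-3.530192; I≈1.649652, D=e−e_prev≈-9.324960; u=1/2·(-3.530192)+2·1.649652+2·(-9.324960)≈-17.115713; next y=-1/10·8.530192+1/4·(-17.115713)≈-5.131948
n=7: y≈-5.131948, sp=5, e=sp−y≈10.131948; I≈11.781599, D=e−e_prev≈13.662140; u=1/2·10.131948+2·11.781599+2·13.662140≈55.953453; next y=-1/10·(-5.131948)+1/4·55.953453≈14.501558
n=8: y≈14.501558, sp=5, e=sp−y≈-9.501558; I≈2.280042, D=e−e_prev≈-19.633505; u=1/2·(-9.501558)+2·2.280042+2·(-19.633505)≈-39.457707; next y=-1/10·14.501558+1/4·(-39.457707)≈-11.314583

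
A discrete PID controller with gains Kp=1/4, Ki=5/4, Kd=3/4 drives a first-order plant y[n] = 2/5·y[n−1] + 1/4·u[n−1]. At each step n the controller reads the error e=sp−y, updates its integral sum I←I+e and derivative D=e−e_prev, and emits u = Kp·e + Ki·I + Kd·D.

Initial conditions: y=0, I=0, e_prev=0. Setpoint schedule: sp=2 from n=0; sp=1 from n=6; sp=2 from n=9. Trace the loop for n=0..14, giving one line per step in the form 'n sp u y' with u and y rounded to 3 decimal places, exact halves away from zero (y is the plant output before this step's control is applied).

(exact arithmetic carried between steps; '≈' marks a value shown rounded to 6 d.p. or computed from one; I and e_prev carry over from the previous line; the table rounds u and y to 3 d.p., halves away from zero)
n=0: y=0, sp=2, e=sp−y=2; I=2, D=e−e_prev=2; u=1/4·2+5/4·2+3/4·2=4.5; next y=2/5·0+1/4·4.5=1.125
n=1: y=1.125, sp=2, e=sp−y=0.875; I=2.875, D=e−e_prev=-1.125; u=1/4·0.875+5/4·2.875+3/4·(-1.125)=2.96875; next y=2/5·1.125+1/4·2.96875≈1.192188
n=2: y≈1.192188, sp=2, e=sp−y≈0.807813; I≈3.682813, D=e−e_prev≈-0.067188; u=1/4·0.807813+5/4·3.682813+3/4·(-0.067188)≈4.755078; next y=2/5·1.192188+1/4·4.755078≈1.665645
n=3: y≈1.665645, sp=2, e=sp−y≈0.334355; I≈4.017168, D=e−e_prev≈-0.473457; u=1/4·0.334355+5/4·4.017168+3/4·(-0.473457)≈4.749956; next y=2/5·1.665645+1/4·4.749956≈1.853747
n=4: y≈1.853747, sp=2, e=sp−y≈0.146253; I≈4.163421, D=e−e_prev≈-0.188102; u=1/4·0.146253+5/4·4.163421+3/4·(-0.188102)≈5.099763; next y=2/5·1.853747+1/4·5.099763≈2.016439
n=5: y≈2.016439, sp=2, e=sp−y≈-0.016439; I≈4.146982, D=e−e_prev≈-0.162693; u=1/4·(-0.016439)+5/4·4.146982+3/4·(-0.162693)≈5.057598; next y=2/5·2.016439+1/4·5.057598≈2.070975
n=6: y≈2.070975, sp=1, e=sp−y≈-1.070975; I≈3.076006, D=e−e_prev≈-1.054536; u=1/4·(-1.070975)+5/4·3.076006+3/4·(-1.054536)≈2.786362; next y=2/5·2.070975+1/4·2.786362≈1.524981
n=7: y≈1.524981, sp=1, e=sp−y≈-0.524981; I≈2.551026, D=e−e_prev≈0.545995; u=1/4·(-0.524981)+5/4·2.551026+3/4·0.545995≈3.467033; next y=2/5·1.524981+1/4·3.467033≈1.476751
n=8: y≈1.476751, sp=1, e=sp−y≈-0.476751; I≈2.074275, D=e−e_prev≈0.048230; u=1/4·(-0.476751)+5/4·2.074275+3/4·0.048230≈2.509829; next y=2/5·1.476751+1/4·2.509829≈1.218157
n=9: y≈1.218157, sp=2, e=sp−y≈0.781843; I≈2.856118, D=e−e_prev≈1.258593; u=1/4·0.781843+5/4·2.856118+3/4·1.258593≈4.709553; next y=2/5·1.218157+1/4·4.709553≈1.664651
n=10: y≈1.664651, sp=2, e=sp−y≈0.335349; I≈3.191467, D=e−e_prev≈-0.446494; u=1/4·0.335349+5/4·3.191467+3/4·(-0.446494)≈3.738300; next y=2/5·1.664651+1/4·3.738300≈1.600436
n=11: y≈1.600436, sp=2, e=sp−y≈0.399564; I≈3.591031, D=e−e_prev≈0.064216; u=1/4·0.399564+5/4·3.591031+3/4·0.064216≈4.636842; next y=2/5·1.600436+1/4·4.636842≈1.799385
n=12: y≈1.799385, sp=2, e=sp−y≈0.200615; I≈3.791646, D=e−e_prev≈-0.198949; u=1/4·0.200615+5/4·3.791646+3/4·(-0.198949)≈4.640500; next y=2/5·1.799385+1/4·4.640500≈1.879879
n=13: y≈1.879879, sp=2, e=sp−y≈0.120121; I≈3.911768, D=e−e_prev≈-0.080494; u=1/4·0.120121+5/4·3.911768+3/4·(-0.080494)≈4.859369; next y=2/5·1.879879+1/4·4.859369≈1.966794
n=14: y≈1.966794, sp=2, e=sp−y≈0.033206; I≈3.944974, D=e−e_prev≈-0.086915; u=1/4·0.033206+5/4·3.944974+3/4·(-0.086915)≈4.874333; next y=2/5·1.966794+1/4·4.874333≈2.005301

0 2 4.500 0.000
1 2 2.969 1.125
2 2 4.755 1.192
3 2 4.750 1.666
4 2 5.100 1.854
5 2 5.058 2.016
6 1 2.786 2.071
7 1 3.467 1.525
8 1 2.510 1.477
9 2 4.710 1.218
10 2 3.738 1.665
11 2 4.637 1.600
12 2 4.641 1.799
13 2 4.859 1.880
14 2 4.874 1.967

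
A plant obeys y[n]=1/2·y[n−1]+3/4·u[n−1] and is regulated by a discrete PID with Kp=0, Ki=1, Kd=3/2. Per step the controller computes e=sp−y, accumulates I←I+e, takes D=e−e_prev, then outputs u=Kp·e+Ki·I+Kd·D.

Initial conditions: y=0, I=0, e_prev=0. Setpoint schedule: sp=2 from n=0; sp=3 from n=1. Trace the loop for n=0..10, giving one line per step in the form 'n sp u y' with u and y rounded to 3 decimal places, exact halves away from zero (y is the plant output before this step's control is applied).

0 2 5.000 0.000
1 3 -2.875 3.750
2 3 10.578 -0.281
3 3 -12.373 7.793
4 3 27.886 -5.383
5 3 -42.510 18.223
6 3 80.162 -22.771
7 3 -134.326 48.735
8 3 239.979 -76.376
9 3 -413.744 141.796
10 3 727.734 -239.410

(exact arithmetic carried between steps; '≈' marks a value shown rounded to 6 d.p. or computed from one; I and e_prev carry over from the previous line; the table rounds u and y to 3 d.p., halves away from zero)
n=0: y=0, sp=2, e=sp−y=2; I=2, D=e−e_prev=2; u=0·2+1·2+3/2·2=5; next y=1/2·0+3/4·5=3.75
n=1: y=3.75, sp=3, e=sp−y=-0.75; I=1.25, D=e−e_prev=-2.75; u=0·(-0.75)+1·1.25+3/2·(-2.75)=-2.875; next y=1/2·3.75+3/4·(-2.875)=-0.28125
n=2: y=-0.28125, sp=3, e=sp−y=3.28125; I=4.53125, D=e−e_prev=4.03125; u=0·3.28125+1·4.53125+3/2·4.03125=10.578125; next y=1/2·(-0.28125)+3/4·10.578125≈7.792969
n=3: y≈7.792969, sp=3, e=sp−y≈-4.792969; I≈-0.261719, D=e−e_prev≈-8.074219; u=0·(-4.792969)+1·(-0.261719)+3/2·(-8.074219)≈-12.373047; next y=1/2·7.792969+3/4·(-12.373047)≈-5.383301
n=4: y≈-5.383301, sp=3, e=sp−y≈8.383301; I≈8.121582, D=e−e_prev≈13.176270; u=0·8.383301+1·8.121582+3/2·13.176270≈27.885986; next y=1/2·(-5.383301)+3/4·27.885986≈18.222839
n=5: y≈18.222839, sp=3, e=sp−y≈-15.222839; I≈-7.101257, D=e−e_prev≈-23.606140; u=0·(-15.222839)+1·(-7.101257)+3/2·(-23.606140)≈-42.510468; next y=1/2·18.222839+3/4·(-42.510468)≈-22.771431
n=6: y≈-22.771431, sp=3, e=sp−y≈25.771431; I≈18.670174, D=e−e_prev≈40.994270; u=0·25.771431+1·18.670174+3/2·40.994270≈80.161579; next y=1/2·(-22.771431)+3/4·80.161579≈48.735469
n=7: y≈48.735469, sp=3, e=sp−y≈-45.735469; I≈-27.065295, D=e−e_prev≈-71.506900; u=0·(-45.735469)+1·(-27.065295)+3/2·(-71.506900)≈-134.325645; next y=1/2·48.735469+3/4·(-134.325645)≈-76.376499
n=8: y≈-76.376499, sp=3, e=sp−y≈79.376499; I≈52.311204, D=e−e_prev≈125.111968; u=0·79.376499+1·52.311204+3/2·125.111968≈239.979156; next y=1/2·(-76.376499)+3/4·239.979156≈141.796118
n=9: y≈141.796118, sp=3, e=sp−y≈-138.796118; I≈-86.484914, D=e−e_prev≈-218.172617; u=0·(-138.796118)+1·(-86.484914)+3/2·(-218.172617)≈-413.743839; next y=1/2·141.796118+3/4·(-413.743839)≈-239.409820
n=10: y≈-239.409820, sp=3, e=sp−y≈242.409820; I≈155.924907, D=e−e_prev≈381.205938; u=0·242.409820+1·155.924907+3/2·381.205938≈727.733814; next y=1/2·(-239.409820)+3/4·727.733814≈426.095450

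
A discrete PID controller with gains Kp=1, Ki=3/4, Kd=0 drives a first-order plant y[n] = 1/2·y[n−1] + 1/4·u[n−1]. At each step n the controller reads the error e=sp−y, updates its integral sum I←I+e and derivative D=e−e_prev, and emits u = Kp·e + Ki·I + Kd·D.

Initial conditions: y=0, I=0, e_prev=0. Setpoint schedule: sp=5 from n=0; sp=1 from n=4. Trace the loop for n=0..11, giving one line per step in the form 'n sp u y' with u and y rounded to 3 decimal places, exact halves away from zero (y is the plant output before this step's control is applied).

0 5 8.750 0.000
1 5 8.672 2.188
2 5 8.901 3.262
3 5 9.165 3.856
4 1 2.387 4.219
5 1 2.620 2.706
6 1 2.562 2.008
7 1 2.442 1.645
8 1 2.329 1.433
9 1 2.239 1.299
10 1 2.172 1.209
11 1 2.123 1.148

(exact arithmetic carried between steps; '≈' marks a value shown rounded to 6 d.p. or computed from one; I and e_prev carry over from the previous line; the table rounds u and y to 3 d.p., halves away from zero)
n=0: y=0, sp=5, e=sp−y=5; I=5, D=e−e_prev=5; u=1·5+3/4·5+0·5=8.75; next y=1/2·0+1/4·8.75=2.1875
n=1: y=2.1875, sp=5, e=sp−y=2.8125; I=7.8125, D=e−e_prev=-2.1875; u=1·2.8125+3/4·7.8125+0·(-2.1875)=8.671875; next y=1/2·2.1875+1/4·8.671875≈3.261719
n=2: y≈3.261719, sp=5, e=sp−y≈1.738281; I≈9.550781, D=e−e_prev≈-1.074219; u=1·1.738281+3/4·9.550781+0·(-1.074219)≈8.901367; next y=1/2·3.261719+1/4·8.901367≈3.856201
n=3: y≈3.856201, sp=5, e=sp−y≈1.143799; I≈10.694580, D=e−e_prev≈-0.594482; u=1·1.143799+3/4·10.694580+0·(-0.594482)≈9.164734; next y=1/2·3.856201+1/4·9.164734≈4.219284
n=4: y≈4.219284, sp=1, e=sp−y≈-3.219284; I≈7.475296, D=e−e_prev≈-4.363083; u=1·(-3.219284)+3/4·7.475296+0·(-4.363083)≈2.387188; next y=1/2·4.219284+1/4·2.387188≈2.706439
n=5: y≈2.706439, sp=1, e=sp−y≈-1.706439; I≈5.768857, D=e−e_prev≈1.512845; u=1·(-1.706439)+3/4·5.768857+0·1.512845≈2.620204; next y=1/2·2.706439+1/4·2.620204≈2.008270
n=6: y≈2.008270, sp=1, e=sp−y≈-1.008270; I≈4.760587, D=e−e_prev≈0.698169; u=1·(-1.008270)+3/4·4.760587+0·0.698169≈2.562169; next y=1/2·2.008270+1/4·2.562169≈1.644678
n=7: y≈1.644678, sp=1, e=sp−y≈-0.644678; I≈4.115909, D=e−e_prev≈0.363593; u=1·(-0.644678)+3/4·4.115909+0·0.363593≈2.442254; next y=1/2·1.644678+1/4·2.442254≈1.432902
n=8: y≈1.432902, sp=1, e=sp−y≈-0.432902; I≈3.683007, D=e−e_prev≈0.211775; u=1·(-0.432902)+3/4·3.683007+0·0.211775≈2.329353; next y=1/2·1.432902+1/4·2.329353≈1.298789
n=9: y≈1.298789, sp=1, e=sp−y≈-0.298789; I≈3.384217, D=e−e_prev≈0.134113; u=1·(-0.298789)+3/4·3.384217+0·0.134113≈2.239374; next y=1/2·1.298789+1/4·2.239374≈1.209238
n=10: y≈1.209238, sp=1, e=sp−y≈-0.209238; I≈3.174979, D=e−e_prev≈0.089551; u=1·(-0.209238)+3/4·3.174979+0·0.089551≈2.171996; next y=1/2·1.209238+1/4·2.171996≈1.147618
n=11: y≈1.147618, sp=1, e=sp−y≈-0.147618; I≈3.027361, D=e−e_prev≈0.061620; u=1·(-0.147618)+3/4·3.027361+0·0.061620≈2.122903; next y=1/2·1.147618+1/4·2.122903≈1.104535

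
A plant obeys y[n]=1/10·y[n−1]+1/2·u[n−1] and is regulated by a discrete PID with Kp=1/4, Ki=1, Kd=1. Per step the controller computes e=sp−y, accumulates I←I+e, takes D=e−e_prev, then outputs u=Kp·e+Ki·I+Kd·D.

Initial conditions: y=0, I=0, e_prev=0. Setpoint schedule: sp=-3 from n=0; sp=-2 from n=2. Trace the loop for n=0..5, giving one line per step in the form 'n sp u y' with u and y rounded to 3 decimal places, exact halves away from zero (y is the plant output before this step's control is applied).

(exact arithmetic carried between steps; '≈' marks a value shown rounded to 6 d.p. or computed from one; I and e_prev carry over from the previous line; the table rounds u and y to 3 d.p., halves away from zero)
n=0: y=0, sp=-3, e=sp−y=-3; I=-3, D=e−e_prev=-3; u=1/4·(-3)+1·(-3)+1·(-3)=-6.75; next y=1/10·0+1/2·(-6.75)=-3.375
n=1: y=-3.375, sp=-3, e=sp−y=0.375; I=-2.625, D=e−e_prev=3.375; u=1/4·0.375+1·(-2.625)+1·3.375=0.84375; next y=1/10·(-3.375)+1/2·0.84375=0.084375
n=2: y=0.084375, sp=-2, e=sp−y=-2.084375; I=-4.709375, D=e−e_prev=-2.459375; u=1/4·(-2.084375)+1·(-4.709375)+1·(-2.459375)≈-7.689844; next y=1/10·0.084375+1/2·(-7.689844)≈-3.836484
n=3: y≈-3.836484, sp=-2, e=sp−y≈1.836484; I≈-2.872891, D=e−e_prev≈3.920859; u=1/4·1.836484+1·(-2.872891)+1·3.920859≈1.507090; next y=1/10·(-3.836484)+1/2·1.507090≈0.369896
n=4: y≈0.369896, sp=-2, e=sp−y≈-2.369896; I≈-5.242787, D=e−e_prev≈-4.206381; u=1/4·(-2.369896)+1·(-5.242787)+1·(-4.206381)≈-10.041642; next y=1/10·0.369896+1/2·(-10.041642)≈-4.983831
n=5: y≈-4.983831, sp=-2, e=sp−y≈2.983831; I≈-2.258956, D=e−e_prev≈5.353728; u=1/4·2.983831+1·(-2.258956)+1·5.353728≈3.840730; next y=1/10·(-4.983831)+1/2·3.840730≈1.421982

0 -3 -6.750 0.000
1 -3 0.844 -3.375
2 -2 -7.690 0.084
3 -2 1.507 -3.836
4 -2 -10.042 0.370
5 -2 3.841 -4.984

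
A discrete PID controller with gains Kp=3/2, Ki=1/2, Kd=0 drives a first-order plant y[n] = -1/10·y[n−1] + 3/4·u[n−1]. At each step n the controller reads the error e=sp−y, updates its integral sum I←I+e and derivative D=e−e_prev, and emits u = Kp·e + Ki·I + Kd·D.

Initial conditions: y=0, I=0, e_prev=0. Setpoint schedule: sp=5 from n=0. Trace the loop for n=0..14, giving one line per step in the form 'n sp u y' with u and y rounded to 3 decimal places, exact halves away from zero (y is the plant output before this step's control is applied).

0 5 10.000 0.000
1 5 -2.500 7.500
2 5 16.500 -2.625
3 5 -10.213 12.638
4 5 29.090 -8.923
5 5 -27.214 22.710
6 5 54.714 -22.682
7 5 -63.416 43.304
8 5 107.824 -51.892
9 5 -139.629 86.057
10 5 218.612 -113.327
11 5 -299.462 175.291
12 5 450.227 -242.126
13 5 -634.227 361.882
14 5 934.814 -511.859

(exact arithmetic carried between steps; '≈' marks a value shown rounded to 6 d.p. or computed from one; I and e_prev carry over from the previous line; the table rounds u and y to 3 d.p., halves away from zero)
n=0: y=0, sp=5, e=sp−y=5; I=5, D=e−e_prev=5; u=3/2·5+1/2·5+0·5=10; next y=-1/10·0+3/4·10=7.5
n=1: y=7.5, sp=5, e=sp−y=-2.5; I=2.5, D=e−e_prev=-7.5; u=3/2·(-2.5)+1/2·2.5+0·(-7.5)=-2.5; next y=-1/10·7.5+3/4·(-2.5)=-2.625
n=2: y=-2.625, sp=5, e=sp−y=7.625; I=10.125, D=e−e_prev=10.125; u=3/2·7.625+1/2·10.125+0·10.125=16.5; next y=-1/10·(-2.625)+3/4·16.5=12.6375
n=3: y=12.6375, sp=5, e=sp−y=-7.6375; I=2.4875, D=e−e_prev=-15.2625; u=3/2·(-7.6375)+1/2·2.4875+0·(-15.2625)=-10.2125; next y=-1/10·12.6375+3/4·(-10.2125)=-8.923125
n=4: y=-8.923125, sp=5, e=sp−y=13.923125; I=16.410625, D=e−e_prev=21.560625; u=3/2·13.923125+1/2·16.410625+0·21.560625=29.09; next y=-1/10·(-8.923125)+3/4·29.09≈22.709813
n=5: y≈22.709813, sp=5, e=sp−y≈-17.709813; I≈-1.299188, D=e−e_prev≈-31.632938; u=3/2·(-17.709813)+1/2·(-1.299188)+0·(-31.632938)≈-27.214313; next y=-1/10·22.709813+3/4·(-27.214313)≈-22.681716
n=6: y≈-22.681716, sp=5, e=sp−y≈27.681716; I≈26.382528, D=e−e_prev≈45.391528; u=3/2·27.681716+1/2·26.382528+0·45.391528≈54.713838; next y=-1/10·(-22.681716)+3/4·54.713838≈43.303550
n=7: y≈43.303550, sp=5, e=sp−y≈-38.303550; I≈-11.921022, D=e−e_prev≈-65.985265; u=3/2·(-38.303550)+1/2·(-11.921022)+0·(-65.985265)≈-63.415835; next y=-1/10·43.303550+3/4·(-63.415835)≈-51.892231
n=8: y≈-51.892231, sp=5, e=sp−y≈56.892231; I≈44.971210, D=e−e_prev≈95.195781; u=3/2·56.892231+1/2·44.971210+0·95.195781≈107.823952; next y=-1/10·(-51.892231)+3/4·107.823952≈86.057187
n=9: y≈86.057187, sp=5, e=sp−y≈-81.057187; I≈-36.085977, D=e−e_prev≈-137.949419; u=3/2·(-81.057187)+1/2·(-36.085977)+0·(-137.949419)≈-139.628770; next y=-1/10·86.057187+3/4·(-139.628770)≈-113.327296
n=10: y≈-113.327296, sp=5, e=sp−y≈118.327296; I≈82.241319, D=e−e_prev≈199.384483; u=3/2·118.327296+1/2·82.241319+0·199.384483≈218.611603; next y=-1/10·(-113.327296)+3/4·218.611603≈175.291432
n=11: y≈175.291432, sp=5, e=sp−y≈-170.291432; I≈-88.050113, D=e−e_prev≈-288.618728; u=3/2·(-170.291432)+1/2·(-88.050113)+0·(-288.618728)≈-299.462205; next y=-1/10·175.291432+3/4·(-299.462205)≈-242.125797
n=12: y≈-242.125797, sp=5, e=sp−y≈247.125797; I≈159.075683, D=e−e_prev≈417.417228; u=3/2·247.125797+1/2·159.075683+0·417.417228≈450.226536; next y=-1/10·(-242.125797)+3/4·450.226536≈361.882482
n=13: y≈361.882482, sp=5, e=sp−y≈-356.882482; I≈-197.806799, D=e−e_prev≈-604.008279; u=3/2·(-356.882482)+1/2·(-197.806799)+0·(-604.008279)≈-634.227122; next y=-1/10·361.882482+3/4·(-634.227122)≈-511.858590
n=14: y≈-511.858590, sp=5, e=sp−y≈516.858590; I≈319.051791, D=e−e_prev≈873.741072; u=3/2·516.858590+1/2·319.051791+0·873.741072≈934.813781; next y=-1/10·(-511.858590)+3/4·934.813781≈752.296194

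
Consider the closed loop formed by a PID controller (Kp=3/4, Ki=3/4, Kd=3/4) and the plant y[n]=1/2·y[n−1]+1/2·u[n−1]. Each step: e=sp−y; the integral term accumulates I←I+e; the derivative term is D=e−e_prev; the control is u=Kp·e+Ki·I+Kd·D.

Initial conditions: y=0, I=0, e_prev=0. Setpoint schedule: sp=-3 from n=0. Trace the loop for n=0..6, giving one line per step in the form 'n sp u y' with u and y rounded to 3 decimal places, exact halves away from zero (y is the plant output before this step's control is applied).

0 -3 -6.750 0.000
1 -3 0.844 -3.375
2 -3 -6.152 -1.266
3 -3 -0.374 -3.709
4 -3 -5.427 -2.041
5 -3 -1.086 -3.734
6 -3 -4.784 -2.410

(exact arithmetic carried between steps; '≈' marks a value shown rounded to 6 d.p. or computed from one; I and e_prev carry over from the previous line; the table rounds u and y to 3 d.p., halves away from zero)
n=0: y=0, sp=-3, e=sp−y=-3; I=-3, D=e−e_prev=-3; u=3/4·(-3)+3/4·(-3)+3/4·(-3)=-6.75; next y=1/2·0+1/2·(-6.75)=-3.375
n=1: y=-3.375, sp=-3, e=sp−y=0.375; I=-2.625, D=e−e_prev=3.375; u=3/4·0.375+3/4·(-2.625)+3/4·3.375=0.84375; next y=1/2·(-3.375)+1/2·0.84375=-1.265625
n=2: y=-1.265625, sp=-3, e=sp−y=-1.734375; I=-4.359375, D=e−e_prev=-2.109375; u=3/4·(-1.734375)+3/4·(-4.359375)+3/4·(-2.109375)≈-6.152344; next y=1/2·(-1.265625)+1/2·(-6.152344)≈-3.708984
n=3: y≈-3.708984, sp=-3, e=sp−y≈0.708984; I≈-3.650391, D=e−e_prev≈2.443359; u=3/4·0.708984+3/4·(-3.650391)+3/4·2.443359≈-0.373535; next y=1/2·(-3.708984)+1/2·(-0.373535)≈-2.041260
n=4: y≈-2.041260, sp=-3, e=sp−y≈-0.958740; I≈-4.609131, D=e−e_prev≈-1.667725; u=3/4·(-0.958740)+3/4·(-4.609131)+3/4·(-1.667725)≈-5.426697; next y=1/2·(-2.041260)+1/2·(-5.426697)≈-3.733978
n=5: y≈-3.733978, sp=-3, e=sp−y≈0.733978; I≈-3.875153, D=e−e_prev≈1.692719; u=3/4·0.733978+3/4·(-3.875153)+3/4·1.692719≈-1.086342; next y=1/2·(-3.733978)+1/2·(-1.086342)≈-2.410160
n=6: y≈-2.410160, sp=-3, e=sp−y≈-0.589840; I≈-4.464993, D=e−e_prev≈-1.323818; u=3/4·(-0.589840)+3/4·(-4.464993)+3/4·(-1.323818)≈-4.783988; next y=1/2·(-2.410160)+1/2·(-4.783988)≈-3.597074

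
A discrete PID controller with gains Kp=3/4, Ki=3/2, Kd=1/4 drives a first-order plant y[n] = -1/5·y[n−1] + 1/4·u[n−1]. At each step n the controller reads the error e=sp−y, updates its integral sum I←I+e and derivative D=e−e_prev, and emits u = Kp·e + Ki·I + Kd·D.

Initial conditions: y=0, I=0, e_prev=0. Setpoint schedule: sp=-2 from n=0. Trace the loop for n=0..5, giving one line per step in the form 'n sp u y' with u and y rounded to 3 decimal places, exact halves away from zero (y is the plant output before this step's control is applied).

0 -2 -5.000 0.000
1 -2 -4.375 -1.250
2 -2 -6.828 -0.844
3 -2 -6.725 -1.538
4 -2 -8.003 -1.373
5 -2 -8.020 -1.726

(exact arithmetic carried between steps; '≈' marks a value shown rounded to 6 d.p. or computed from one; I and e_prev carry over from the previous line; the table rounds u and y to 3 d.p., halves away from zero)
n=0: y=0, sp=-2, e=sp−y=-2; I=-2, D=e−e_prev=-2; u=3/4·(-2)+3/2·(-2)+1/4·(-2)=-5; next y=-1/5·0+1/4·(-5)=-1.25
n=1: y=-1.25, sp=-2, e=sp−y=-0.75; I=-2.75, D=e−e_prev=1.25; u=3/4·(-0.75)+3/2·(-2.75)+1/4·1.25=-4.375; next y=-1/5·(-1.25)+1/4·(-4.375)=-0.84375
n=2: y=-0.84375, sp=-2, e=sp−y=-1.15625; I=-3.90625, D=e−e_prev=-0.40625; u=3/4·(-1.15625)+3/2·(-3.90625)+1/4·(-0.40625)=-6.828125; next y=-1/5·(-0.84375)+1/4·(-6.828125)≈-1.538281
n=3: y≈-1.538281, sp=-2, e=sp−y≈-0.461719; I≈-4.367969, D=e−e_prev≈0.694531; u=3/4·(-0.461719)+3/2·(-4.367969)+1/4·0.694531≈-6.724609; next y=-1/5·(-1.538281)+1/4·(-6.724609)≈-1.373496
n=4: y≈-1.373496, sp=-2, e=sp−y≈-0.626504; I≈-4.994473, D=e−e_prev≈-0.164785; u=3/4·(-0.626504)+3/2·(-4.994473)+1/4·(-0.164785)≈-8.002783; next y=-1/5·(-1.373496)+1/4·(-8.002783)≈-1.725997
n=5: y≈-1.725997, sp=-2, e=sp−y≈-0.274003; I≈-5.268476, D=e−e_prev≈0.352500; u=3/4·(-0.274003)+3/2·(-5.268476)+1/4·0.352500≈-8.020092; next y=-1/5·(-1.725997)+1/4·(-8.020092)≈-1.659824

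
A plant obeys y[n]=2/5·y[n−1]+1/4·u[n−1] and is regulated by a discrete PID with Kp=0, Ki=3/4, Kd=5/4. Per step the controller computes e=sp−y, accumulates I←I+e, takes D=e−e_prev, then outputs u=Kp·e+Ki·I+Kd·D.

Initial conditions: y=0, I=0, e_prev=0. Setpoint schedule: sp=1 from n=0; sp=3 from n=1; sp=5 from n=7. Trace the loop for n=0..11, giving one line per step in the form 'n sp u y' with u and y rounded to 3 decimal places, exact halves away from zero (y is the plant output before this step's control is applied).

0 1 2.000 0.000
1 3 4.500 0.500
2 3 2.850 1.325
3 3 5.303 1.243
4 3 5.357 1.823
5 3 6.474 2.068
6 3 6.725 2.446
7 5 11.185 2.660
8 5 8.306 3.860
9 5 11.141 3.621
10 5 10.650 4.233
11 5 11.746 4.356

(exact arithmetic carried between steps; '≈' marks a value shown rounded to 6 d.p. or computed from one; I and e_prev carry over from the previous line; the table rounds u and y to 3 d.p., halves away from zero)
n=0: y=0, sp=1, e=sp−y=1; I=1, D=e−e_prev=1; u=0·1+3/4·1+5/4·1=2; next y=2/5·0+1/4·2=0.5
n=1: y=0.5, sp=3, e=sp−y=2.5; I=3.5, D=e−e_prev=1.5; u=0·2.5+3/4·3.5+5/4·1.5=4.5; next y=2/5·0.5+1/4·4.5=1.325
n=2: y=1.325, sp=3, e=sp−y=1.675; I=5.175, D=e−e_prev=-0.825; u=0·1.675+3/4·5.175+5/4·(-0.825)=2.85; next y=2/5·1.325+1/4·2.85=1.2425
n=3: y=1.2425, sp=3, e=sp−y=1.7575; I=6.9325, D=e−e_prev=0.0825; u=0·1.7575+3/4·6.9325+5/4·0.0825=5.3025; next y=2/5·1.2425+1/4·5.3025=1.822625
n=4: y=1.822625, sp=3, e=sp−y=1.177375; I=8.109875, D=e−e_prev=-0.580125; u=0·1.177375+3/4·8.109875+5/4·(-0.580125)=5.35725; next y=2/5·1.822625+1/4·5.35725≈2.068363
n=5: y≈2.068363, sp=3, e=sp−y≈0.931638; I≈9.041513, D=e−e_prev≈-0.245738; u=0·0.931638+3/4·9.041513+5/4·(-0.245738)≈6.473963; next y=2/5·2.068363+1/4·6.473963≈2.445836
n=6: y≈2.445836, sp=3, e=sp−y≈0.554164; I≈9.595677, D=e−e_prev≈-0.377473; u=0·0.554164+3/4·9.595677+5/4·(-0.377473)≈6.724916; next y=2/5·2.445836+1/4·6.724916≈2.659563
n=7: y≈2.659563, sp=5, e=sp−y≈2.340437; I≈11.936114, D=e−e_prev≈1.786272; u=0·2.340437+3/4·11.936114+5/4·1.786272≈11.184926; next y=2/5·2.659563+1/4·11.184926≈3.860057
n=8: y≈3.860057, sp=5, e=sp−y≈1.139943; I≈13.076057, D=e−e_prev≈-1.200493; u=0·1.139943+3/4·13.076057+5/4·(-1.200493)≈8.306426; next y=2/5·3.860057+1/4·8.306426≈3.620629
n=9: y≈3.620629, sp=5, e=sp−y≈1.379371; I≈14.455428, D=e−e_prev≈0.239428; u=0·1.379371+3/4·14.455428+5/4·0.239428≈11.140855; next y=2/5·3.620629+1/4·11.140855≈4.233465
n=10: y≈4.233465, sp=5, e=sp−y≈0.766535; I≈15.221962, D=e−e_prev≈-0.612836; u=0·0.766535+3/4·15.221962+5/4·(-0.612836)≈10.650426; next y=2/5·4.233465+1/4·10.650426≈4.355993
n=11: y≈4.355993, sp=5, e=sp−y≈0.644007; I≈15.865969, D=e−e_prev≈-0.122527; u=0·0.644007+3/4·15.865969+5/4·(-0.122527)≈11.746318; next y=2/5·4.355993+1/4·11.746318≈4.678977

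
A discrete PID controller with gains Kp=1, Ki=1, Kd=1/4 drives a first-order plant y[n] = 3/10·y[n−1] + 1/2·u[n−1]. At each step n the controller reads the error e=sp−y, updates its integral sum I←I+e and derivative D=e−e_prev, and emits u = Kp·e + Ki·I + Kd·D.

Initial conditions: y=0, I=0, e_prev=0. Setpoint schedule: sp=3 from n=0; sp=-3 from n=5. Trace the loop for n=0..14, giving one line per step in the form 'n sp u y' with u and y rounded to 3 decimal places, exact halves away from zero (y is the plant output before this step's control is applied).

(exact arithmetic carried between steps; '≈' marks a value shown rounded to 6 d.p. or computed from one; I and e_prev carry over from the previous line; the table rounds u and y to 3 d.p., halves away from zero)
n=0: y=0, sp=3, e=sp−y=3; I=3, D=e−e_prev=3; u=1·3+1·3+1/4·3=6.75; next y=3/10·0+1/2·6.75=3.375
n=1: y=3.375, sp=3, e=sp−y=-0.375; I=2.625, D=e−e_prev=-3.375; u=1·(-0.375)+1·2.625+1/4·(-3.375)=1.40625; next y=3/10·3.375+1/2·1.40625=1.715625
n=2: y=1.715625, sp=3, e=sp−y=1.284375; I=3.909375, D=e−e_prev=1.659375; u=1·1.284375+1·3.909375+1/4·1.659375≈5.608594; next y=3/10·1.715625+1/2·5.608594≈3.318984
n=3: y≈3.318984, sp=3, e=sp−y≈-0.318984; I≈3.590391, D=e−e_prev≈-1.603359; u=1·(-0.318984)+1·3.590391+1/4·(-1.603359)≈2.870566; next y=3/10·3.318984+1/2·2.870566≈2.430979
n=4: y≈2.430979, sp=3, e=sp−y≈0.569021; I≈4.159412, D=e−e_prev≈0.888006; u=1·0.569021+1·4.159412+1/4·0.888006≈4.950435; next y=3/10·2.430979+1/2·4.950435≈3.204511
n=5: y≈3.204511, sp=-3, e=sp−y≈-6.204511; I≈-2.045099, D=e−e_prev≈-6.773533; u=1·(-6.204511)+1·(-2.045099)+1/4·(-6.773533)≈-9.942993; next y=3/10·3.204511+1/2·(-9.942993)≈-4.010143
n=6: y≈-4.010143, sp=-3, e=sp−y≈1.010143; I≈-1.034956, D=e−e_prev≈7.214654; u=1·1.010143+1·(-1.034956)+1/4·7.214654≈1.778851; next y=3/10·(-4.010143)+1/2·1.778851≈-0.313617
n=7: y≈-0.313617, sp=-3, e=sp−y≈-2.686383; I≈-3.721338, D=e−e_prev≈-3.696526; u=1·(-2.686383)+1·(-3.721338)+1/4·(-3.696526)≈-7.331852; next y=3/10·(-0.313617)+1/2·(-7.331852)≈-3.760011
n=8: y≈-3.760011, sp=-3, e=sp−y≈0.760011; I≈-2.961327, D=e−e_prev≈3.446394; u=1·0.760011+1·(-2.961327)+1/4·3.446394≈-1.339717; next y=3/10·(-3.760011)+1/2·(-1.339717)≈-1.797862
n=9: y≈-1.797862, sp=-3, e=sp−y≈-1.202138; I≈-4.163465, D=e−e_prev≈-1.962149; u=1·(-1.202138)+1·(-4.163465)+1/4·(-1.962149)≈-5.856140; next y=3/10·(-1.797862)+1/2·(-5.856140)≈-3.467429
n=10: y≈-3.467429, sp=-3, e=sp−y≈0.467429; I≈-3.696036, D=e−e_prev≈1.669567; u=1·0.467429+1·(-3.696036)+1/4·1.669567≈-2.811216; next y=3/10·(-3.467429)+1/2·(-2.811216)≈-2.445836
n=11: y≈-2.445836, sp=-3, e=sp−y≈-0.554164; I≈-4.250200, D=e−e_prev≈-1.021592; u=1·(-0.554164)+1·(-4.250200)+1/4·(-1.021592)≈-5.059761; next y=3/10·(-2.445836)+1/2·(-5.059761)≈-3.263632
n=12: y≈-3.263632, sp=-3, e=sp−y≈0.263632; I≈-3.986568, D=e−e_prev≈0.817795; u=1·0.263632+1·(-3.986568)+1/4·0.817795≈-3.518488; next y=3/10·(-3.263632)+1/2·(-3.518488)≈-2.738333
n=13: y≈-2.738333, sp=-3, e=sp−y≈-0.261667; I≈-4.248235, D=e−e_prev≈-0.525298; u=1·(-0.261667)+1·(-4.248235)+1/4·(-0.525298)≈-4.641226; next y=3/10·(-2.738333)+1/2·(-4.641226)≈-3.142113
n=14: y≈-3.142113, sp=-3, e=sp−y≈0.142113; I≈-4.106122, D=e−e_prev≈0.403780; u=1·0.142113+1·(-4.106122)+1/4·0.403780≈-3.863064; next y=3/10·(-3.142113)+1/2·(-3.863064)≈-2.874166

0 3 6.750 0.000
1 3 1.406 3.375
2 3 5.609 1.716
3 3 2.871 3.319
4 3 4.950 2.431
5 -3 -9.943 3.205
6 -3 1.779 -4.010
7 -3 -7.332 -0.314
8 -3 -1.340 -3.760
9 -3 -5.856 -1.798
10 -3 -2.811 -3.467
11 -3 -5.060 -2.446
12 -3 -3.518 -3.264
13 -3 -4.641 -2.738
14 -3 -3.863 -3.142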